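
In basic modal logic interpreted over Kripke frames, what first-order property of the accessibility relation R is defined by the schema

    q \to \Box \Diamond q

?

Suppose q→□◇q is valid. Take Rxy and set V(q)={x}. Then q at x, so □◇q at x, so ◇q at y, so some z with Ryz has q; z=x, i.e. Ryx.

symmetry: \forall x \forall y (Rxy \to Ryx)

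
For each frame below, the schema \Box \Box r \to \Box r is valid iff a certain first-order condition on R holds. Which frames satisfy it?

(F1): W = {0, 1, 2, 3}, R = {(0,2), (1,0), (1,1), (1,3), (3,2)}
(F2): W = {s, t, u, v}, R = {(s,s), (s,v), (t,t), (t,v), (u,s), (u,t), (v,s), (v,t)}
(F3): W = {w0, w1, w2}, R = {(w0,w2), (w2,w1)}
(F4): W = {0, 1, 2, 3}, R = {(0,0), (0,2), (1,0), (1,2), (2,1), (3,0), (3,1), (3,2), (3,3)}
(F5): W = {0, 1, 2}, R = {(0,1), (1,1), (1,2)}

This is the axiom for density; its first-order frame correspondent is \forall x \forall y (Rxy \to \exists z (Rxz \wedge Rzy)).
(F1): fails — R32 but no z with R3z and Rz2.
(F2): satisfies the condition.
(F3): fails — Rw0w2 but no z with Rw0z and Rzw2.
(F4): fails — R21 but no z with R2z and Rz1.
(F5): satisfies the condition.

(F2), (F5)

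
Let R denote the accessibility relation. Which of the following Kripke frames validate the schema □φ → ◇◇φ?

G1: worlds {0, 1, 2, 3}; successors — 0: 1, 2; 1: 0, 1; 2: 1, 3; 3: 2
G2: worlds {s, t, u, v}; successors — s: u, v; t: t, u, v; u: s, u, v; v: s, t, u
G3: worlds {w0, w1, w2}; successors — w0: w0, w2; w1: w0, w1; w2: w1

The schema corresponds to a generalized confluence (Geach) condition: ∀x ∃w (xRw ∧ xR²w).
G1: fails — at 3 but no w with 3Rw and 3R²w.
G2: condition met.
G3: condition met.

G2, G3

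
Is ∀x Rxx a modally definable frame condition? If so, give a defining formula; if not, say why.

Yes, by □r → r

The condition is reflexivity. A defining modal formula is □r → r.
Suppose □r→r is valid. At any x set V(r)={w : Rxw}. Then □r holds at x, so r holds at x, i.e. Rxx.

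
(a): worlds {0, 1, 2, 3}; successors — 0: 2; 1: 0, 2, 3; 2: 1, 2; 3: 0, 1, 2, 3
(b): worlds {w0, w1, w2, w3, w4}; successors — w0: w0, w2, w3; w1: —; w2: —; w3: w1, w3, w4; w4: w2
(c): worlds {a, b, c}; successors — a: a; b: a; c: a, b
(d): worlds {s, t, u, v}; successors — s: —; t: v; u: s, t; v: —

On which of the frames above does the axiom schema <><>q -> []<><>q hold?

Frame correspondent (Sahlqvist): forall x forall y forall z ((x R^2 y & xRz) -> exists w (y = w & z R^2 w)) — i.e. a generalized confluence (Geach) condition.
(a): fails — 1R²0, 1R0 but no w with 0=w and 0R²w.
(b): fails — w0R²w0, w0Rw2 but no w with w0=w and w2R²w.
(c): ✓.
(d): fails — uR²v, uRs but no w with v=w and sR²w.

(c)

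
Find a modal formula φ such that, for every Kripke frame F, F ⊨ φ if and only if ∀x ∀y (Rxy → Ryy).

This is shift-reflexivity; the standard corresponding axiom is T□: □(□ψ → ψ).
Suppose □(□ψ→ψ) is valid. Take Rxy and set V(ψ)={w : Ryw}. Then at y, □ψ holds; since □(□ψ→ψ) at x, □ψ→ψ at y, so ψ at y, i.e. Ryy.

□(□ψ → ψ)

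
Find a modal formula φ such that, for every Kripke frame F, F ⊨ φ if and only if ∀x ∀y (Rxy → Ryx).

The condition is symmetry. The B schema s → □◇s defines it.
Suppose s→□◇s is valid. Take Rxy and set V(s)={x}. Then s at x, so □◇s at x, so ◇s at y, so some z with Ryz has s; z=x, i.e. Ryx.

s → □◇s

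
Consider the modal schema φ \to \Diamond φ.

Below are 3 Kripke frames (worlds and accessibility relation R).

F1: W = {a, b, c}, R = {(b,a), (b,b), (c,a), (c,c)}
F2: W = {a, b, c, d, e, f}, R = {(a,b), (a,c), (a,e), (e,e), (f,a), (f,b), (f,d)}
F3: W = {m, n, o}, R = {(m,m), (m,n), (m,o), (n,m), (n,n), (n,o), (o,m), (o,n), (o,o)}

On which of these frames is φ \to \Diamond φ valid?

F3

Frame correspondent (Sahlqvist): \forall x Rxx — i.e. reflexivity.
F1: fails — world a does not see itself.
F2: fails — world a does not see itself.
F3: satisfies the condition.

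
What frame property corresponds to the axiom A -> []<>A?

symmetry

This is the B axiom.
Its frame correspondent is symmetry — forall x forall y (Rxy -> Ryx).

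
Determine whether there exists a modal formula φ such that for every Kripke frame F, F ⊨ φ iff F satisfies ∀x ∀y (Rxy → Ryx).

Yes: it is symmetry, defined by the B schema q → □◇q.
Suppose q→□◇q is valid. Take Rxy and set V(q)={x}. Then q at x, so □◇q at x, so ◇q at y, so some z with Ryz has q; z=x, i.e. Ryx.

Yes, by q → □◇q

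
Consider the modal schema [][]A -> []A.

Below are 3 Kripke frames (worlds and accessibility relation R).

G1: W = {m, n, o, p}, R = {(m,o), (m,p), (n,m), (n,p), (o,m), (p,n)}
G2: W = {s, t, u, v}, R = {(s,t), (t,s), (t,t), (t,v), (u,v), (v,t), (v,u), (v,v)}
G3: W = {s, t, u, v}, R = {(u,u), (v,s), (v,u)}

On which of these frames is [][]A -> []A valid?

The schema corresponds to density: forall x forall y (Rxy -> exists z (Rxz & Rzy)).
G1: fails — Rom but no z with Roz and Rzm.
G2: holds.
G3: fails — Rvs but no z with Rvz and Rzs.

G2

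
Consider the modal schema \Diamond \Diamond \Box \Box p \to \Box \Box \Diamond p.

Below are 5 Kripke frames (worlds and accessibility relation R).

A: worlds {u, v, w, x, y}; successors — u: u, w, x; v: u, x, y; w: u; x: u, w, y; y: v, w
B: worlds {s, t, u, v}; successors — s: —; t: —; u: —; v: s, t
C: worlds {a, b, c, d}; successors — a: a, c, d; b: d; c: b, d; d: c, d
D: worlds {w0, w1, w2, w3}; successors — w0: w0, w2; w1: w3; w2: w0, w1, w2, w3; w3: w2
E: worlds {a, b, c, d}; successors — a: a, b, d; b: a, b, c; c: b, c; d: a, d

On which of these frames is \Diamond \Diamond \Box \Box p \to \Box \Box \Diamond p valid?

The schema corresponds to a generalized confluence (Geach) condition: \forall x \forall y \forall z ((x R^2 y \wedge x R^2 z) \to \exists w (y R^2 w \wedge zRw)).
A: fails — uR²y, uR²y but no t with yR²t and yRt.
B: ✓.
C: ✓.
D: fails — w0R²w1, w0R²w1 but no w with w1R²w and w1Rw.
E: ✓.

B, C, E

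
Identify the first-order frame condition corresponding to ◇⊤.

Seriality

◇⊤ holds at w iff w has a successor, so frame-validity of ◇⊤ is exactly seriality. Equivalently via □φ → ◇φ:
Suppose □φ→◇φ is valid. At any x set V(φ)=W. Then □φ at x, so ◇φ at x, so x has a successor.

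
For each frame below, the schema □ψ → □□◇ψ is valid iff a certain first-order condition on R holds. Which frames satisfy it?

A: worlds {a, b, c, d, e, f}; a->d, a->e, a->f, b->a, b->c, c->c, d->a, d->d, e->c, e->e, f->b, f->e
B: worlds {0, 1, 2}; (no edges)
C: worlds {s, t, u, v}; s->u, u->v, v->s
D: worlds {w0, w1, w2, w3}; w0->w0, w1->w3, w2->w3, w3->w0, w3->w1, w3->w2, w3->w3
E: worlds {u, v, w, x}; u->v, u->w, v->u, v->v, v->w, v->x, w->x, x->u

B

The schema corresponds to a generalized confluence (Geach) condition: ∀x ∀z (xR²z → ∃w (xRw ∧ zRw)).
A: fails — aR²b but no w with aRw and bRw.
B: satisfies the condition.
C: fails — sR²v but no w with sRw and vRw.
D: fails — w1R²w0 but no w with w1Rw and w0Rw.
E: fails — uR²w but no t with uRt and wRt.
Valid on: B.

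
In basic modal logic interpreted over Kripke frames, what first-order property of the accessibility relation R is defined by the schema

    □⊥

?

emptiness of R

□⊥ is valid iff no world has any successor (otherwise □⊥ fails at any world with one).
Conversely, on a frame with emptiness of R the schema holds at every world under every valuation.
Frame condition: ∀x ∀y ¬Rxy.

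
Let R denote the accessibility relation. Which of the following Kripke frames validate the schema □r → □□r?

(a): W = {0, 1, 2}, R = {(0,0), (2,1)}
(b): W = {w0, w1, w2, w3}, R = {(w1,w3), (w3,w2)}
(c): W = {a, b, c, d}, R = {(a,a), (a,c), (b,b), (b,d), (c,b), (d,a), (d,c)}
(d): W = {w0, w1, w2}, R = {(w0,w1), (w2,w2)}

Frame correspondent (Sahlqvist): ∀x ∀y ∀z (Rxy ∧ Ryz → Rxz) — i.e. transitivity.
(a): condition met.
(b): fails — Rw1w3 and Rw3w2 but not Rw1w2.
(c): fails — Rdc and Rcb but not Rdb.
(d): condition met.
Valid on: (a), (d).

(a), (d)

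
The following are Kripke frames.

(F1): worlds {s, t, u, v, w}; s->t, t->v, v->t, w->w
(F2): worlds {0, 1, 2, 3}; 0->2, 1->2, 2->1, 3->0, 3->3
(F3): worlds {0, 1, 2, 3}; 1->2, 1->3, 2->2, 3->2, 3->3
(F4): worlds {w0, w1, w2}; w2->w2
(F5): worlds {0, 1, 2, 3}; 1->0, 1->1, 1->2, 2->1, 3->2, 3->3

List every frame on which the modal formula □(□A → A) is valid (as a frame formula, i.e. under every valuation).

(F3), (F4)

Frame correspondent (Sahlqvist): ∀x ∀y (Rxy → Ryy) — i.e. shift-reflexivity.
(F1): fails — Rvt but not Rtt.
(F2): fails — R02 but not R22.
(F3): condition met.
(F4): condition met.
(F5): fails — R10 but not R00.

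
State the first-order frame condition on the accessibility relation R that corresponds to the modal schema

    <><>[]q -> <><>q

forall x forall y (x R^2 y -> exists w (yRw & x R^2 w))

This is a Sahlqvist (Geach-type) schema ◇^2□^1q → □^0◇^2q.
First-order correspondent: forall x forall y (x R^2 y -> exists w (yRw & x R^2 w)).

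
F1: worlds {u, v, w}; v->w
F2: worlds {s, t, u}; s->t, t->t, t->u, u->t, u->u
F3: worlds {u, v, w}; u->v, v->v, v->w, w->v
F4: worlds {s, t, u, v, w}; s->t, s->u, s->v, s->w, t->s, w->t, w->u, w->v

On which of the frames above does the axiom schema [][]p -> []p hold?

F2, F3

This is the axiom for density; its first-order frame correspondent is forall x forall y (Rxy -> exists z (Rxz & Rzy)).
F1: fails — Rvw but no z with Rvz and Rzw.
F2: holds.
F3: holds.
F4: fails — Rwt but no z with Rwz and Rzt.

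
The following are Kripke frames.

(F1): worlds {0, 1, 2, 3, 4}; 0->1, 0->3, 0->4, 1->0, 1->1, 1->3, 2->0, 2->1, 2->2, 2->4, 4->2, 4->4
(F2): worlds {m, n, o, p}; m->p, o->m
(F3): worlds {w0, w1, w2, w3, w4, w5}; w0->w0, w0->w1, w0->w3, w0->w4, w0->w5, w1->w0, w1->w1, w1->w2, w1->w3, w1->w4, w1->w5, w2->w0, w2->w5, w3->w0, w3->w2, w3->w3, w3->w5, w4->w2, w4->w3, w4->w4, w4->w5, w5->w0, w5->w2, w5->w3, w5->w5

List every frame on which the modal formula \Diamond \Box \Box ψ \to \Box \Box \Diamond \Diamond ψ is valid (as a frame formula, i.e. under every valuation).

(F3)

Frame correspondent (Sahlqvist): \forall x \forall y \forall z ((xRy \wedge x R^2 z) \to \exists w (y R^2 w \wedge z R^2 w)) — i.e. a generalized confluence (Geach) condition.
(F1): fails — 0R1, 0R²3 but no w with 1R²w and 3R²w.
(F2): fails — oRm, oR²p but no w with mR²w and pR²w.
(F3): satisfies the condition.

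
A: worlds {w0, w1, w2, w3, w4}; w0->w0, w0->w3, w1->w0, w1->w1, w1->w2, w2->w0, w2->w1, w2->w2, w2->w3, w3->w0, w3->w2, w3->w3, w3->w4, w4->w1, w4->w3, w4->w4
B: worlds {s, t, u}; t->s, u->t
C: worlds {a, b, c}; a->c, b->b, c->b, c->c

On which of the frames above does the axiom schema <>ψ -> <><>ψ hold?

This is the axiom for a generalized confluence (Geach) condition; its first-order frame correspondent is forall x forall y (xRy -> exists w (y = w & x R^2 w)).
A: satisfies the condition.
B: fails — tRs but no w with s=w and tR²w.
C: satisfies the condition.

A, C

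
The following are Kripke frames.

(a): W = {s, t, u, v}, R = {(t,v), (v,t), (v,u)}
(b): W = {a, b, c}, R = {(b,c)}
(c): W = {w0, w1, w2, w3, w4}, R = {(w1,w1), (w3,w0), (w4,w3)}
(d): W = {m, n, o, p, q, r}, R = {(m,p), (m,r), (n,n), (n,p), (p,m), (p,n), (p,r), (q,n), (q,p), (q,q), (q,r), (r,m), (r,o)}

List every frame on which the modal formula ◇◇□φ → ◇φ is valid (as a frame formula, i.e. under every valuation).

This is the axiom for a generalized confluence (Geach) condition; its first-order frame correspondent is ∀x ∀y (xR²y → ∃w (yRw ∧ xRw)).
(a): fails — tR²u but no w with uRw and tRw.
(b): condition met.
(c): fails — w4R²w0 but no w with w0Rw and w4Rw.
(d): fails — mR²o but no w with oRw and mRw.

(b)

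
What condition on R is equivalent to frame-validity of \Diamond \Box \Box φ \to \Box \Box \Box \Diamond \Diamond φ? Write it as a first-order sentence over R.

This is a Sahlqvist (Geach-type) schema ◇^1□^2φ → □^3◇^2φ.
Minimal-valuation argument: fix x; take any y with xR^1y and any z with xR^3z. Set V(φ) to the set of worlds R-reachable from y in exactly 2 steps. Then □^2φ holds at y, so the antecedent holds at x; validity forces ◇^2φ at z, giving a w with zR^2w and yR^2w.
First-order correspondent: \forall x \forall y \forall z ((xRy \wedge x R^3 z) \to \exists w (y R^2 w \wedge z R^2 w)).

\forall x \forall y \forall z ((xRy \wedge x R^3 z) \to \exists w (y R^2 w \wedge z R^2 w))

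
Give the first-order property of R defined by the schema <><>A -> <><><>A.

This is a Sahlqvist (Geach-type) schema ◇^2□^0A → □^0◇^3A.
Minimal-valuation argument: fix x; take any y with xR^2y and any z with xR^0z. Set V(A) to the set of worlds R-reachable from y in exactly 0 steps. Then □^0A holds at y, so the antecedent holds at x; validity forces ◇^3A at z, giving a w with zR^3w and yR^0w.
First-order correspondent: forall x forall y (x R^2 y -> exists w (y = w & x R^3 w)).

forall x forall y (x R^2 y -> exists w (y = w & x R^3 w))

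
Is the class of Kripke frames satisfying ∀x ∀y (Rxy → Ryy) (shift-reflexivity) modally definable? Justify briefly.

The condition is shift-reflexivity. A defining modal formula is □(□q → q).

Definable; □(□q → q) defines it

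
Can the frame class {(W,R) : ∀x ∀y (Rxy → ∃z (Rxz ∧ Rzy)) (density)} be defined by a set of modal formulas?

This is a Sahlqvist condition; the C4 axiom □□q → □q defines it.
Suppose □□q→□q is valid. Take Rxy and set V(q)={w : xR²w}. Then □□q at x, so □q at x, so q at y, i.e. ∃z(Rxz∧Rzy).

Yes — defined by □□q → □q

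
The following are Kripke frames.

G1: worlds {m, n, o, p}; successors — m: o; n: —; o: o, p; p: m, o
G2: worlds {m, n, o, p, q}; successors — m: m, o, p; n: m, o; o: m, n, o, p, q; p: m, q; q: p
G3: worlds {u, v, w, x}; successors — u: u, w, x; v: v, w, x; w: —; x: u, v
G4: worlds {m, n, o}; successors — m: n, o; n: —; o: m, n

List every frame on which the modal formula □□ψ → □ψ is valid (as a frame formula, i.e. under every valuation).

Frame correspondent (Sahlqvist): ∀x ∀y (Rxy → ∃z (Rxz ∧ Rzy)) — i.e. density.
G1: fails — Rpm but no z with Rpz and Rzm.
G2: fails — Rqp but no z with Rqz and Rzp.
G3: ✓.
G4: fails — Rom but no z with Roz and Rzm.
Valid on: G3.

G3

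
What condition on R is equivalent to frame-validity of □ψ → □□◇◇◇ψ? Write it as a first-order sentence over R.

This is a Sahlqvist (Geach-type) schema ◇^0□^1ψ → □^2◇^3ψ.
Minimal-valuation argument: fix x; take any y with xR^0y and any z with xR^2z. Set V(ψ) to the set of worlds R-reachable from y in exactly 1 step. Then □^1ψ holds at y, so the antecedent holds at x; validity forces ◇^3ψ at z, giving a w with zR^3w and yR^1w.
First-order correspondent: ∀x ∀z (xR²z → ∃w (xRw ∧ zR³w)).

∀x ∀z (xR²z → ∃w (xRw ∧ zR³w))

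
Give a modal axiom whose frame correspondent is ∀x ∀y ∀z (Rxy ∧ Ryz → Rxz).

□p → □□p

A defining formula is □p → □□p (the 4 axiom).
Suppose □p→□□p is valid. Take Rxy, Ryz and set V(p)={w : Rxw}. Then □p at x, so □□p at x, so □p at y, so p at z, i.e. Rxz.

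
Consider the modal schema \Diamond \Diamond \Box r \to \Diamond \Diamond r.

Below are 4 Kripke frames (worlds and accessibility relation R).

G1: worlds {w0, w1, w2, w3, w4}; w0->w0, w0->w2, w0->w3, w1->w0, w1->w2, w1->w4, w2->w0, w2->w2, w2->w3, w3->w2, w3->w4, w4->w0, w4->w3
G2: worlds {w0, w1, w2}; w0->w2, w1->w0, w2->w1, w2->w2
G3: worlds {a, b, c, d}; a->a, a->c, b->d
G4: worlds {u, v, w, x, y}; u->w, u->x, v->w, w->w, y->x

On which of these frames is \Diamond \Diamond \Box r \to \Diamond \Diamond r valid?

This is the axiom for a generalized confluence (Geach) condition; its first-order frame correspondent is \forall x \forall y (x R^2 y \to \exists w (yRw \wedge x R^2 w)).
G1: satisfies the condition.
G2: fails — w0R²w1 but no w with w1Rw and w0R²w.
G3: fails — aR²c but no w with cRw and aR²w.
G4: satisfies the condition.
Valid on: G1, G4.

G1, G4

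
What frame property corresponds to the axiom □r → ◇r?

seriality

Suppose □r→◇r is valid. At any x set V(r)=W. Then □r at x, so ◇r at x, so x has a successor.
Conversely, any frame satisfying ∀x ∃y Rxy validates the schema.
So the correspondent is seriality.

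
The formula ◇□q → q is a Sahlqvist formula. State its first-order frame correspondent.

This schema is equivalent to the B axiom q → □◇q.
Its frame correspondent is symmetry — ∀x ∀y (Rxy → Ryx).

symmetry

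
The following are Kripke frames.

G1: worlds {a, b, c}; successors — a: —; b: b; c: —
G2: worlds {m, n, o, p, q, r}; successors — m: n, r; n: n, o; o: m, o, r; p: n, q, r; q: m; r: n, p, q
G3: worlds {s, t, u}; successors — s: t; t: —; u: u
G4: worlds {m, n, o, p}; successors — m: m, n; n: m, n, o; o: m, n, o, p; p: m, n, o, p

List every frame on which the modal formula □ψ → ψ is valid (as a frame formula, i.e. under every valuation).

This is the axiom for reflexivity; its first-order frame correspondent is ∀x Rxx.
G1: fails — world a does not see itself.
G2: fails — world m does not see itself.
G3: fails — world s does not see itself.
G4: condition met.

G4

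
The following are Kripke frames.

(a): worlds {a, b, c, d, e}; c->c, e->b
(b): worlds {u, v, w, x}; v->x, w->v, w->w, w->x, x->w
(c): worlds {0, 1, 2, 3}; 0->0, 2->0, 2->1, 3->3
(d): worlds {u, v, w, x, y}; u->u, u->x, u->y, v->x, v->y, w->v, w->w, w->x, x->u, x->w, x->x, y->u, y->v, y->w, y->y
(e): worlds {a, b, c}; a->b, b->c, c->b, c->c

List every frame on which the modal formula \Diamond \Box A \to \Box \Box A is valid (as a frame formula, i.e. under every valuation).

(a)

The schema corresponds to a generalized confluence (Geach) condition: \forall x \forall y \forall z ((xRy \wedge x R^2 z) \to \exists w (yRw \wedge z = w)).
(a): ✓.
(b): fails — wRv, wR²v but no t with vRt and v=t.
(c): fails — 2R1, 2R²0 but no w with 1Rw and 0=w.
(d): fails — uRu, uR²v but no t with uRt and v=t.
(e): fails — cRb, cR²b but no w with bRw and b=w.
Valid on: (a).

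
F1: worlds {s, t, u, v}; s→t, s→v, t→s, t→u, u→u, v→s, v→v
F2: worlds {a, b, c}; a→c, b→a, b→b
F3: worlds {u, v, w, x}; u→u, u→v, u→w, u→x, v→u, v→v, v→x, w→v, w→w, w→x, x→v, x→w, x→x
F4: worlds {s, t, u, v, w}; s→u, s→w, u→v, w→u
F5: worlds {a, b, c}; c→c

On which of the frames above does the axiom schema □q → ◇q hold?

The schema corresponds to seriality: ∀x ∃y Rxy.
F1: holds.
F2: fails — world c has no successor.
F3: holds.
F4: fails — world t has no successor.
F5: fails — world a has no successor.
Valid on: F1, F3.

F1, F3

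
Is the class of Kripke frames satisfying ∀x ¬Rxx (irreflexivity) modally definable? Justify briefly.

Modal frame validity is preserved under surjective bounded morphisms.
The 4-cycle (worlds 0,1,2,3 with 0→1→2→3→0) is irreflexive, and the map sending every world to a single reflexive point • is a surjective bounded morphism (forth: every edge maps to (•,•); back: every world has a successor). So any modal formula valid on the 4-cycle is also valid on the reflexive point, which is not irreflexive.
Hence irreflexivity is not modally definable.

No — not modally definable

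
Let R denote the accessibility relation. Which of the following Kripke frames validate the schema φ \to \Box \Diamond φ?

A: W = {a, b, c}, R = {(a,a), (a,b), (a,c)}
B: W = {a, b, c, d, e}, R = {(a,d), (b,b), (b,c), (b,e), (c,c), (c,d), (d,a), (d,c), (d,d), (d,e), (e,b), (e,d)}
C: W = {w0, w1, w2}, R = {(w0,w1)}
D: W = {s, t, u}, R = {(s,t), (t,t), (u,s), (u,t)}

This is the axiom for symmetry; its first-order frame correspondent is \forall x \forall y (Rxy \to Ryx).
A: fails — Rac but not Rca.
B: fails — Rbc but not Rcb.
C: fails — Rw0w1 but not Rw1w0.
D: fails — Rus but not Rsu.

none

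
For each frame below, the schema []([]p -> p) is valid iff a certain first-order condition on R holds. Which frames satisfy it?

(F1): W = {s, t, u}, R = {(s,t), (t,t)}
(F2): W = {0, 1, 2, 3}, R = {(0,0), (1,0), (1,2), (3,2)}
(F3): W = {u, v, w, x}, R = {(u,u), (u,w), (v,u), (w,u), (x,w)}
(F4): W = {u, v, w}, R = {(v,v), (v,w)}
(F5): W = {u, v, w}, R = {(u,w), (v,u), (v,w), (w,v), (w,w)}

This is the axiom for shift-reflexivity; its first-order frame correspondent is forall x forall y (Rxy -> Ryy).
(F1): satisfies the condition.
(F2): fails — R12 but not R22.
(F3): fails — Rxw but not Rww.
(F4): fails — Rvw but not Rww.
(F5): fails — Rvu but not Ruu.
Valid on: (F1).

(F1)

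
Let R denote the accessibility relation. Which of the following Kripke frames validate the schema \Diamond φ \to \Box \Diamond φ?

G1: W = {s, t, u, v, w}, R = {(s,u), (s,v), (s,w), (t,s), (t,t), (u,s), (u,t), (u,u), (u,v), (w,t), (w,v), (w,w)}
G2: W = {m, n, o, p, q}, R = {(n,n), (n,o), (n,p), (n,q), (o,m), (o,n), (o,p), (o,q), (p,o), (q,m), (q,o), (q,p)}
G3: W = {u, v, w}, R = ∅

The schema corresponds to the Euclidean property: \forall x \forall y \forall z (Rxy \wedge Rxz \to Ryz).
G1: fails — Rsv and Rsv but not Rvv.
G2: fails — Rno and Rno but not Roo.
G3: holds.

G3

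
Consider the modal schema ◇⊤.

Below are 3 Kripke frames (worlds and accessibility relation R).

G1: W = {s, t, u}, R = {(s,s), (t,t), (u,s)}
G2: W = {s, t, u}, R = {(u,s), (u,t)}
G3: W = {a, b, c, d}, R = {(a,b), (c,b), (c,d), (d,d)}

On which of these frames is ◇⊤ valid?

G1

This is the axiom for seriality; its first-order frame correspondent is ∀x ∃y Rxy.
G1: condition met.
G2: fails — world s has no successor.
G3: fails — world b has no successor.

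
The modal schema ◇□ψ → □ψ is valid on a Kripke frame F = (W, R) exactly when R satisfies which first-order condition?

the Euclidean property: ∀x ∀y ∀z (Rxy ∧ Rxz → Ryz)

This is a form of the 5 axiom.
Its frame correspondent is the Euclidean property — ∀x ∀y ∀z (Rxy ∧ Rxz → Ryz).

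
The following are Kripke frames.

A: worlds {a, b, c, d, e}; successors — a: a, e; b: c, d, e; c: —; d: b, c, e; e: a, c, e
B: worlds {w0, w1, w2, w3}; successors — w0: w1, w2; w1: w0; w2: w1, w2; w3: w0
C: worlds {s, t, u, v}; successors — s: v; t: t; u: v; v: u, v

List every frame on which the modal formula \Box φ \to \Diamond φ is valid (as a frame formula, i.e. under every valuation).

Frame correspondent (Sahlqvist): \forall x \exists y Rxy — i.e. seriality.
A: fails — world c has no successor.
B: condition met.
C: condition met.
Valid on: B, C.

B, C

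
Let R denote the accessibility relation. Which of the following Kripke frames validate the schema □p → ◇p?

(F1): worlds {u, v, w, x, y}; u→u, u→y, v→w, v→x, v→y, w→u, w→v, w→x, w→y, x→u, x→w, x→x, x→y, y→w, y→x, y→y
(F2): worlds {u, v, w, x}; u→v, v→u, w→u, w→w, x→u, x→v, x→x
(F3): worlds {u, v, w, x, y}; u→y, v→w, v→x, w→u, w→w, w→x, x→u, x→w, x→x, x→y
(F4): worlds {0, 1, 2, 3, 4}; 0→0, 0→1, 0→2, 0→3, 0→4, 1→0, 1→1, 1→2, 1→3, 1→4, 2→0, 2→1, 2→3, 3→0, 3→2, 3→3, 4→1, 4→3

(F1), (F2), (F4)

Frame correspondent (Sahlqvist): ∀x ∃y Rxy — i.e. seriality.
(F1): holds.
(F2): holds.
(F3): fails — world y has no successor.
(F4): holds.
Valid on: (F1), (F2), (F4).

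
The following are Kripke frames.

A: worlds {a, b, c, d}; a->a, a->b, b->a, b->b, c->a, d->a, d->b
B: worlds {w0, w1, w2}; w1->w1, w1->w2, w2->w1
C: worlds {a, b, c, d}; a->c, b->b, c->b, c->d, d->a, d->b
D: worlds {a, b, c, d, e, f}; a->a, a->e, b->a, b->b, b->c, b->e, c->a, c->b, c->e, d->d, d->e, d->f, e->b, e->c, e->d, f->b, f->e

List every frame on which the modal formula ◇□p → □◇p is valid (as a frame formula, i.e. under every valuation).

Frame correspondent (Sahlqvist): ∀x ∀y ∀z (Rxy ∧ Rxz → ∃w (Ryw ∧ Rzw)) — i.e. convergence.
A: condition met.
B: condition met.
C: fails — Rdb and Rda but b and a have no common successor.
D: fails — Rae and Raa but e and a have no common successor.
Valid on: A, B.

A, B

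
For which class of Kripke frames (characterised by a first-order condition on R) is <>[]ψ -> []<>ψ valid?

This is the .2 axiom.
It corresponds to convergence: forall x forall y forall z (Rxy & Rxz -> exists w (Ryw & Rzw)).

convergence: forall x forall y forall z (Rxy & Rxz -> exists w (Ryw & Rzw))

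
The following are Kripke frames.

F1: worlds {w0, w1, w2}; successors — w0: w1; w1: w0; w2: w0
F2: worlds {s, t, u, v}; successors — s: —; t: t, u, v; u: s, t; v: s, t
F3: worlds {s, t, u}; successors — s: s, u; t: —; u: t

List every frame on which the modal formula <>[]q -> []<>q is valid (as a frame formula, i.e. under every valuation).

Frame correspondent (Sahlqvist): forall x forall y forall z (Rxy & Rxz -> exists w (Ryw & Rzw)) — i.e. convergence.
F1: holds.
F2: fails — Rut and Rus but t and s have no common successor.
F3: fails — Rsu and Rss but u and s have no common successor.
Valid on: F1.

F1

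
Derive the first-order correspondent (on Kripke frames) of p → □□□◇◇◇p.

∀x ∀z (xR³z → ∃w (x = w ∧ zR³w))

This is a Sahlqvist (Geach-type) schema ◇^0□^0p → □^3◇^3p.
Minimal-valuation argument: fix x; take any y with xR^0y and any z with xR^3z. Set V(p) to the set of worlds R-reachable from y in exactly 0 steps. Then □^0p holds at y, so the antecedent holds at x; validity forces ◇^3p at z, giving a w with zR^3w and yR^0w.
First-order correspondent: ∀x ∀z (xR³z → ∃w (x = w ∧ zR³w)).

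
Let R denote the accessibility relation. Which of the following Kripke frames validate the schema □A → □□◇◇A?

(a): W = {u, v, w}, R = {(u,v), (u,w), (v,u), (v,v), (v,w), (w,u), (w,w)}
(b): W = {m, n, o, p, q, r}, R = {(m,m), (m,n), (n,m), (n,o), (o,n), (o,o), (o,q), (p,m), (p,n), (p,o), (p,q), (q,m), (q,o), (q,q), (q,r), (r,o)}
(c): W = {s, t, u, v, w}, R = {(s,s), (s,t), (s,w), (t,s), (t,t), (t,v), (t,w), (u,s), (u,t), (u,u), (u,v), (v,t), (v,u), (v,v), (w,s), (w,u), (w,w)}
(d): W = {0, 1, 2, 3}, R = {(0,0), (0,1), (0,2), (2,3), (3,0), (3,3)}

The schema corresponds to a generalized confluence (Geach) condition: ∀x ∀z (xR²z → ∃w (xRw ∧ zR²w)).
(a): ✓.
(b): ✓.
(c): ✓.
(d): fails — 0R²1 but no w with 0Rw and 1R²w.
Valid on: (a), (b), (c).

(a), (b), (c)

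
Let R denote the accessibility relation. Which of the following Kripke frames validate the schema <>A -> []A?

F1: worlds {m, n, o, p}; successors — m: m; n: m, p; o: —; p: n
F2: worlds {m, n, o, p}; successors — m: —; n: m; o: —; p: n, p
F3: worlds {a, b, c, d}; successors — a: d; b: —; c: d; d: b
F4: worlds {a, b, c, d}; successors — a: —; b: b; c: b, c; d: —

F3

This is the axiom for partial functionality; its first-order frame correspondent is forall x forall y forall z (Rxy & Rxz -> y = z).
F1: fails — n sees both m and p.
F2: fails — p sees both n and p.
F3: condition met.
F4: fails — c sees both b and c.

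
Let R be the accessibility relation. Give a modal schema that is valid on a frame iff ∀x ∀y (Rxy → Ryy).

A defining formula is □(□p → p) (the T□ axiom).
Suppose □(□p→p) is valid. Take Rxy and set V(p)={w : Ryw}. Then at y, □p holds; since □(□p→p) at x, □p→p at y, so p at y, i.e. Ryy.

□(□p → p)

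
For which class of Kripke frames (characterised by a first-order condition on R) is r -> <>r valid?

Reflexivity

Replacing r by ¬r and contraposing gives the equivalent schema □r → r.
Suppose □r→r is valid. At any x set V(r)={w : Rxw}. Then □r holds at x, so r holds at x, i.e. Rxx.
Conversely, any frame satisfying forall x Rxx validates the schema.
Frame condition: forall x Rxx.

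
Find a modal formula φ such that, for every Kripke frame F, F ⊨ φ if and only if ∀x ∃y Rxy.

□ψ → ◇ψ

The condition is seriality. The D schema □ψ → ◇ψ defines it.
Suppose □ψ→◇ψ is valid. At any x set V(ψ)=W. Then □ψ at x, so ◇ψ at x, so x has a successor.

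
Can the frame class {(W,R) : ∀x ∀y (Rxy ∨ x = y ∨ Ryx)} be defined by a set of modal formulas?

Any modally definable frame class is closed under disjoint unions.
Take 3 disjoint single-world reflexive frames: each is trivially connected, but their disjoint union has 3 worlds with no edge between distinct components, so it is not connected.
Hence connectedness of R is not modally definable.

No — not modally definable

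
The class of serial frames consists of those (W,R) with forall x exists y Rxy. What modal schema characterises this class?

This is seriality; the standard corresponding axiom is D: □ψ → ◇ψ.
Suppose □ψ→◇ψ is valid. At any x set V(ψ)=W. Then □ψ at x, so ◇ψ at x, so x has a successor.

□ψ → ◇ψ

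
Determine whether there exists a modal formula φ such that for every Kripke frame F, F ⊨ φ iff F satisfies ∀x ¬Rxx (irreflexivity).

Not modally definable

If a class were modally definable it would be closed under surjective bounded morphisms (Goldblatt–Thomason).
The 2-cycle (worlds w0,w1 with w0→w1→w0) is irreflexive, and the map sending every world to a single reflexive point • is a surjective bounded morphism (forth: every edge maps to (•,•); back: every world has a successor). So any modal formula valid on the 2-cycle is also valid on the reflexive point, which is not irreflexive.
Hence irreflexivity is not modally definable.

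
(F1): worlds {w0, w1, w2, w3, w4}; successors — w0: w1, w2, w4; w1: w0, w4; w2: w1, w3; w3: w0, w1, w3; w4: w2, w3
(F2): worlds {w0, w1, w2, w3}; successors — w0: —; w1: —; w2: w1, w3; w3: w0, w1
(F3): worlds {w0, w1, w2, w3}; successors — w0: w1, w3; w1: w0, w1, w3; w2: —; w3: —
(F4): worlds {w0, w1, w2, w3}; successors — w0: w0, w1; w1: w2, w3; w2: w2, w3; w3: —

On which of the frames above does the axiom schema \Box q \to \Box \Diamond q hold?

none

Frame correspondent (Sahlqvist): \forall x \forall z (xRz \to \exists w (xRw \wedge zRw)) — i.e. a generalized confluence (Geach) condition.
(F1): fails — w1Rw4 but no w with w1Rw and w4Rw.
(F2): fails — w2Rw1 but no w with w2Rw and w1Rw.
(F3): fails — w0Rw3 but no w with w0Rw and w3Rw.
(F4): fails — w0Rw1 but no w with w0Rw and w1Rw.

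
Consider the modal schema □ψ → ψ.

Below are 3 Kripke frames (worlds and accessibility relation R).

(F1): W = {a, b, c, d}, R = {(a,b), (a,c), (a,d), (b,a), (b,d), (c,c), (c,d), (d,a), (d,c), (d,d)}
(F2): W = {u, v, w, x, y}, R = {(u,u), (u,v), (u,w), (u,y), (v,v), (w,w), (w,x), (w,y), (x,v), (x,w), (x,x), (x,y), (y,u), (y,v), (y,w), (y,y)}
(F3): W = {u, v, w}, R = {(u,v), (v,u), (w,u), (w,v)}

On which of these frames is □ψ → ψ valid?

(F2)

The schema corresponds to reflexivity: ∀x Rxx.
(F1): fails — world a does not see itself.
(F2): condition met.
(F3): fails — world u does not see itself.
Valid on: (F2).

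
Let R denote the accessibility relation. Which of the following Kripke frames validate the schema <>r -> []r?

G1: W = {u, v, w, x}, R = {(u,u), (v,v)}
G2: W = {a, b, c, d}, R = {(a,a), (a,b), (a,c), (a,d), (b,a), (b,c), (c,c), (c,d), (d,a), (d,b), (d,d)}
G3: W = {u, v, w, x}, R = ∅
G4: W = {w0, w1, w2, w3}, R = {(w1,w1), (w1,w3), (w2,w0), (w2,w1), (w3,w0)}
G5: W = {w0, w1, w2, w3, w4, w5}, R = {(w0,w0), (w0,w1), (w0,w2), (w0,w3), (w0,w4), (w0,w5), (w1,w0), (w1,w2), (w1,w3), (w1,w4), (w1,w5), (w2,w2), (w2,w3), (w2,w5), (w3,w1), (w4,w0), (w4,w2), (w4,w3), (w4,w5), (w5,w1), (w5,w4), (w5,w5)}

G1, G3

Frame correspondent (Sahlqvist): forall x forall y forall z (Rxy & Rxz -> y = z) — i.e. partial functionality.
G1: satisfies the condition.
G2: fails — a sees both a and b.
G3: satisfies the condition.
G4: fails — w1 sees both w1 and w3.
G5: fails — w0 sees both w0 and w1.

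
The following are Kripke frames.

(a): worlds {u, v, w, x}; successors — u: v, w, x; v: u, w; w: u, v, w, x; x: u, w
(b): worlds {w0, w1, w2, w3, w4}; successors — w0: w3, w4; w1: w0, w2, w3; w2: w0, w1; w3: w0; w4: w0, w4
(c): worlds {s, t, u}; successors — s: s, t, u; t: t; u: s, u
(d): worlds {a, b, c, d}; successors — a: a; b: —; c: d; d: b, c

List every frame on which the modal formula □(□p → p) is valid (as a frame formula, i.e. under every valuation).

This is the axiom for shift-reflexivity; its first-order frame correspondent is ∀x ∀y (Rxy → Ryy).
(a): fails — Ruv but not Rvv.
(b): fails — Rw1w2 but not Rw2w2.
(c): ✓.
(d): fails — Rdb but not Rbb.

(c)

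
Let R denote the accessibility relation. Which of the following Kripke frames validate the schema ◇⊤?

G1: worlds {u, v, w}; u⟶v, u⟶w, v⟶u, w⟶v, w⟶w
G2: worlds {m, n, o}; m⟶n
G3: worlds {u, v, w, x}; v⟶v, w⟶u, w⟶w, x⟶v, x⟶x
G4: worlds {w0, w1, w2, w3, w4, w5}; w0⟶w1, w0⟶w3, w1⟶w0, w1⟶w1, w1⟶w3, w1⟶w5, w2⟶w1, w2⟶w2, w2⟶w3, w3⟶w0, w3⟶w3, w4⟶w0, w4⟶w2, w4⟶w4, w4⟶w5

G1

Frame correspondent (Sahlqvist): ∀x ∃y Rxy — i.e. seriality.
G1: satisfies the condition.
G2: fails — world n has no successor.
G3: fails — world u has no successor.
G4: fails — world w5 has no successor.
Valid on: G1.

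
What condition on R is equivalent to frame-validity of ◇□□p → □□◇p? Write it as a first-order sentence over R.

This is a Sahlqvist (Geach-type) schema ◇^1□^2p → □^2◇^1p.
Minimal-valuation argument: fix x; take any y with xR^1y and any z with xR^2z. Set V(p) to the set of worlds R-reachable from y in exactly 2 steps. Then □^2p holds at y, so the antecedent holds at x; validity forces ◇^1p at z, giving a w with zR^1w and yR^2w.
First-order correspondent: ∀x ∀y ∀z ((xRy ∧ xR²z) → ∃w (yR²w ∧ zRw)).

∀x ∀y ∀z ((xRy ∧ xR²z) → ∃w (yR²w ∧ zRw))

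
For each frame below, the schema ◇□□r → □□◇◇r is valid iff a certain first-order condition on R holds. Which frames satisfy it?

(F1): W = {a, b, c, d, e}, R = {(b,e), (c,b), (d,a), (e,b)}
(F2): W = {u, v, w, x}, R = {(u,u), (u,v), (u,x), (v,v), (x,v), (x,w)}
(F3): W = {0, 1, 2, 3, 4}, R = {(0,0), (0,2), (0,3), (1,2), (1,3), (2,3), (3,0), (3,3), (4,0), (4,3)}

(F3)

This is the axiom for a generalized confluence (Geach) condition; its first-order frame correspondent is ∀x ∀y ∀z ((xRy ∧ xR²z) → ∃w (yR²w ∧ zR²w)).
(F1): fails — bRe, bR²b but no w with eR²w and bR²w.
(F2): fails — uRu, uR²w but no t with uR²t and wR²t.
(F3): holds.
Valid on: (F3).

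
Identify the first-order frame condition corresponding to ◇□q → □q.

Equivalently (dual form): ◇q → □◇q.
Suppose ◇q→□◇q is valid. Take Rxy, Rxz and set V(q)={y}. Then ◇q at x, so □◇q at x, so ◇q at z, so some w with Rzw has q; w=y, i.e. Rzy. By symmetry of the argument, Ryz.

The Euclidean property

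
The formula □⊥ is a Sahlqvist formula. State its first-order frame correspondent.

This is the Ver axiom.
It corresponds to emptiness of R: ∀x ∀y ¬Rxy.

Emptiness of R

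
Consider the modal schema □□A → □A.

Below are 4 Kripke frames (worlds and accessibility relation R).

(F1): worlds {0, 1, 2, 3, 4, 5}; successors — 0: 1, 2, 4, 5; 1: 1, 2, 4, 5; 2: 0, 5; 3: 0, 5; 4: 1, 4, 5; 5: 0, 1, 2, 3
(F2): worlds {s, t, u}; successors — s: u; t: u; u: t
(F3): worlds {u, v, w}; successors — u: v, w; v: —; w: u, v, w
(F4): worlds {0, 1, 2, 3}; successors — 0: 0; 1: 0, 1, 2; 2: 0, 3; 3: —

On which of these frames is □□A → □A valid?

(F3)

This is the axiom for density; its first-order frame correspondent is ∀x ∀y (Rxy → ∃z (Rxz ∧ Rzy)).
(F1): fails — R53 but no z with R5z and Rz3.
(F2): fails — Rsu but no z with Rsz and Rzu.
(F3): ✓.
(F4): fails — R23 but no z with R2z and Rz3.
Valid on: (F3).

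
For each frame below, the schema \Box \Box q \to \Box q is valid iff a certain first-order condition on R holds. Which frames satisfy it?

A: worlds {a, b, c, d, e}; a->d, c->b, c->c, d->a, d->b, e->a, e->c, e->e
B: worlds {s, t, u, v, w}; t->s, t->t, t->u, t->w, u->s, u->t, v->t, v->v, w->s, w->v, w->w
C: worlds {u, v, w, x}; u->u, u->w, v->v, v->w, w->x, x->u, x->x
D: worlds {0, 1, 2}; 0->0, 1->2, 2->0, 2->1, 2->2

Frame correspondent (Sahlqvist): \forall x \forall y (Rxy \to \exists z (Rxz \wedge Rzy)) — i.e. density.
A: fails — Rdb but no z with Rdz and Rzb.
B: satisfies the condition.
C: satisfies the condition.
D: satisfies the condition.
Valid on: B, C, D.

B, C, D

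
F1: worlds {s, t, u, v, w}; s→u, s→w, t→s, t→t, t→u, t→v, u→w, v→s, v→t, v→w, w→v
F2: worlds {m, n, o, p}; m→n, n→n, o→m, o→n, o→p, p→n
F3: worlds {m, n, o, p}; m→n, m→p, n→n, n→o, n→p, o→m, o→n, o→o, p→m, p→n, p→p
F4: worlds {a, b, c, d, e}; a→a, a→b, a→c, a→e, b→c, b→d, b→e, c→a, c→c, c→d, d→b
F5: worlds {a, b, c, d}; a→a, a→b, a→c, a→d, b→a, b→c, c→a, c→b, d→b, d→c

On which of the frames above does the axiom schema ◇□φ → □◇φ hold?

F2, F3, F5

This is the axiom for convergence; its first-order frame correspondent is ∀x ∀y ∀z (Rxy ∧ Rxz → ∃w (Ryw ∧ Rzw)).
F1: fails — Rsw and Rsu but w and u have no common successor.
F2: satisfies the condition.
F3: satisfies the condition.
F4: fails — Rab and Rae but b and e have no common successor.
F5: satisfies the condition.
Valid on: F2, F3, F5.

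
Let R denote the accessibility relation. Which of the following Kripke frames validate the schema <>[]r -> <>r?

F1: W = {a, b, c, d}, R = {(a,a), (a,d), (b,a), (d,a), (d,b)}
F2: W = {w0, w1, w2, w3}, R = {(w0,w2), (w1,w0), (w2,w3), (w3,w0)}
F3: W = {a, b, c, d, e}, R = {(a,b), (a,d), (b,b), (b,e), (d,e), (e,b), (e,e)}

F1

The schema corresponds to a generalized confluence (Geach) condition: forall x forall y (xRy -> exists w (yRw & xRw)).
F1: holds.
F2: fails — w0Rw2 but no w with w2Rw and w0Rw.
F3: fails — aRd but no w with dRw and aRw.
Valid on: F1.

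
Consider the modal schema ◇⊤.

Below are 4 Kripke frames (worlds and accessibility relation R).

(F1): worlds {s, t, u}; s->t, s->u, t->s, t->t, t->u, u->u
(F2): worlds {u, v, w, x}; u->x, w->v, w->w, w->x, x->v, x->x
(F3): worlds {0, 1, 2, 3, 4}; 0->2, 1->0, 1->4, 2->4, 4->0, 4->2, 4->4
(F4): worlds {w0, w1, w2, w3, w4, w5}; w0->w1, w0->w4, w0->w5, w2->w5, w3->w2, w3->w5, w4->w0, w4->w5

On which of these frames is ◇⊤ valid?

This is the axiom for seriality; its first-order frame correspondent is ∀x ∃y Rxy.
(F1): holds.
(F2): fails — world v has no successor.
(F3): fails — world 3 has no successor.
(F4): fails — world w1 has no successor.

(F1)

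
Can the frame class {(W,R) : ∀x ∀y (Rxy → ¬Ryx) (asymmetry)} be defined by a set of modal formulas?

No

Modal frame validity is preserved under surjective bounded morphisms.
The 5-cycle (worlds 0,1,2,3,4 with 0→1→2→3→4→0) is asymmetric. Mapping every world to a single reflexive point • is a surjective bounded morphism, and the reflexive point is not asymmetric (R•• but asymmetry requires ¬R••).
Hence asymmetry is not modally definable.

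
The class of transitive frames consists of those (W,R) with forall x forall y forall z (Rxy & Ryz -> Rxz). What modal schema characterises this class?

This is transitivity; the standard corresponding axiom is 4: □r → □□r.
Suppose □r→□□r is valid. Take Rxy, Ryz and set V(r)={w : Rxw}. Then □r at x, so □□r at x, so □r at y, so r at z, i.e. Rxz.

□r → □□r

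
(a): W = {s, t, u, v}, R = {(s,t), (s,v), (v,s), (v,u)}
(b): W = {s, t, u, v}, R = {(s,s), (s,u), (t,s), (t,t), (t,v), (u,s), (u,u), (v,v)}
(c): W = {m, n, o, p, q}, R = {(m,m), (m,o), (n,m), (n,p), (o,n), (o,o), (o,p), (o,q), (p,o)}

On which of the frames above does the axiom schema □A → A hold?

The schema corresponds to reflexivity: ∀x Rxx.
(a): fails — world s does not see itself.
(b): satisfies the condition.
(c): fails — world n does not see itself.
Valid on: (b).

(b)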